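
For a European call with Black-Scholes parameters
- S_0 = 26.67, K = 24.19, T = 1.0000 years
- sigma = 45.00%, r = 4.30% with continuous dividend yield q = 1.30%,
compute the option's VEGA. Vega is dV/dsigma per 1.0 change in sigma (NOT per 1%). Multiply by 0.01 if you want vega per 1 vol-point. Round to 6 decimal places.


Answer: Vega = 9.228407

Derivation:
d1 = 0.5085555857; d2 = 0.0585555857
phi(d1) = 0.3505496509; exp(-qT) = 0.9870841350; exp(-rT) = 0.9579113901
Vega = S * exp(-qT) * phi(d1) * sqrt(T) = 26.6700 * 0.9870841350 * 0.3505496509 * 1.0000000000 = 9.228407


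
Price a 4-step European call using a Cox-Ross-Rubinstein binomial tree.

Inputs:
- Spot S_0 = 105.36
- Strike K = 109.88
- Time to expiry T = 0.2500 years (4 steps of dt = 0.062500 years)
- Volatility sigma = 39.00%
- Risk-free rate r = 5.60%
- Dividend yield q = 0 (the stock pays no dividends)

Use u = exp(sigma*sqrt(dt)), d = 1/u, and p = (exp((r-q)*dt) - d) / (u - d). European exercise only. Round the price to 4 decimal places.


Answer: Price = V(0,0) = 7.0405

Derivation:
dt = T/N = 0.062500
u = exp(sigma*sqrt(dt)) = 1.102411; d = 1/u = 0.907102
p = (exp((r-q)*dt) - d) / (u - d) = 0.493596
Discount per step: exp(-r*dt) = 0.996506
Stock lattice S(k, i) with i counting down-moves:
  k=0: S(0,0) = 105.3600
  k=1: S(1,0) = 116.1501; S(1,1) = 95.5723
  k=2: S(2,0) = 128.0452; S(2,1) = 105.3600; S(2,2) = 86.6939
  k=3: S(3,0) = 141.1585; S(3,1) = 116.1501; S(3,2) = 95.5723; S(3,3) = 78.6402
  k=4: S(4,0) = 155.6147; S(4,1) = 128.0452; S(4,2) = 105.3600; S(4,3) = 86.6939; S(4,4) = 71.3347
Terminal payoffs V(N, i) = max(S_T - K, 0):
  V(4,0) = 45.734696; V(4,1) = 18.165166; V(4,2) = 0.000000; V(4,3) = 0.000000; V(4,4) = 0.000000
Backward induction: V(k, i) = exp(-r*dt) * [p * V(k+1, i) + (1-p) * V(k+1, i+1)].
  V(3,0) = exp(-r*dt) * [p*45.734696 + (1-p)*18.165166] = 31.662363
  V(3,1) = exp(-r*dt) * [p*18.165166 + (1-p)*0.000000] = 8.934926
  V(3,2) = exp(-r*dt) * [p*0.000000 + (1-p)*0.000000] = 0.000000
  V(3,3) = exp(-r*dt) * [p*0.000000 + (1-p)*0.000000] = 0.000000
  V(2,0) = exp(-r*dt) * [p*31.662363 + (1-p)*8.934926] = 20.082686
  V(2,1) = exp(-r*dt) * [p*8.934926 + (1-p)*0.000000] = 4.394835
  V(2,2) = exp(-r*dt) * [p*0.000000 + (1-p)*0.000000] = 0.000000
  V(1,0) = exp(-r*dt) * [p*20.082686 + (1-p)*4.394835] = 12.095885
  V(1,1) = exp(-r*dt) * [p*4.394835 + (1-p)*0.000000] = 2.161694
  V(0,0) = exp(-r*dt) * [p*12.095885 + (1-p)*2.161694] = 7.040486


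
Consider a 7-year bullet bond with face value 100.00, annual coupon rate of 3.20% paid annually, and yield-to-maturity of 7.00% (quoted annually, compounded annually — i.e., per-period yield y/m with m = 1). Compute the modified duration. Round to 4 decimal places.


Answer: Modified duration = 5.8794

Derivation:
Coupon per period c = face * coupon_rate / m = 3.200000
Periods per year m = 1; per-period yield y/m = 0.070000
Number of cashflows N = 7
Cashflows (t years, CF_t, discount factor 1/(1+y/m)^(m*t), PV):
  t = 1.0000: CF_t = 3.200000, DF = 0.934579, PV = 2.990654
  t = 2.0000: CF_t = 3.200000, DF = 0.873439, PV = 2.795004
  t = 3.0000: CF_t = 3.200000, DF = 0.816298, PV = 2.612153
  t = 4.0000: CF_t = 3.200000, DF = 0.762895, PV = 2.441265
  t = 5.0000: CF_t = 3.200000, DF = 0.712986, PV = 2.281556
  t = 6.0000: CF_t = 3.200000, DF = 0.666342, PV = 2.132295
  t = 7.0000: CF_t = 103.200000, DF = 0.622750, PV = 64.267773
Price P = sum_t PV_t = 79.520700
First compute Macaulay numerator sum_t t * PV_t:
  t * PV_t at t = 1.0000: 2.990654
  t * PV_t at t = 2.0000: 5.590008
  t * PV_t at t = 3.0000: 7.836460
  t * PV_t at t = 4.0000: 9.765059
  t * PV_t at t = 5.0000: 11.407779
  t * PV_t at t = 6.0000: 12.793771
  t * PV_t at t = 7.0000: 449.874414
Macaulay duration D = 500.258144 / 79.520700 = 6.290917
Modified duration = D / (1 + y/m) = 6.290917 / (1 + 0.070000) = 5.879362


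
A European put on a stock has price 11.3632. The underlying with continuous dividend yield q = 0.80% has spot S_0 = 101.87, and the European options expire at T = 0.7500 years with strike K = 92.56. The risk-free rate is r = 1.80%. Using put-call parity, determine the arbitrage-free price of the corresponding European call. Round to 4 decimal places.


Put-call parity: C - P = S_0 * exp(-qT) - K * exp(-rT).
S_0 * exp(-qT) = 101.8700 * 0.99401796 = 101.26061000
K * exp(-rT) = 92.5600 * 0.98659072 = 91.31883670
C = P + S*exp(-qT) - K*exp(-rT)
C = 11.3632 + 101.26061000 - 91.31883670 = 21.3050

Answer: Call price = 21.3050


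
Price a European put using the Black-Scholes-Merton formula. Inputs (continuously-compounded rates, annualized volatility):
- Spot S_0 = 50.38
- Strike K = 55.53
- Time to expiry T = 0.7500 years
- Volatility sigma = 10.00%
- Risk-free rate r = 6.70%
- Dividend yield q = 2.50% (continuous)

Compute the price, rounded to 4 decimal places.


d1 = (ln(S/K) + (r - q + 0.5*sigma^2) * T) / (sigma * sqrt(T)) = -0.71682821
d2 = d1 - sigma * sqrt(T) = -0.80343075
exp(-rT) = 0.95099165; exp(-qT) = 0.98142469
P = K * exp(-rT) * N(-d2) - S_0 * exp(-qT) * N(-d1)
N(-d1) = 0.76325995; N(-d2) = 0.78913710
P = 55.5300 * 0.95099165 * 0.78913710 - 50.3800 * 0.98142469 * 0.76325995 = 3.9344

Answer: Price = 3.9344


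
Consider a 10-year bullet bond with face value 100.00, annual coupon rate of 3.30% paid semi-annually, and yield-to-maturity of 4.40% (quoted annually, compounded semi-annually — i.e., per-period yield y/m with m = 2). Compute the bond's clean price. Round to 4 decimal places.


Answer: Price = 91.1779

Derivation:
Coupon per period c = face * coupon_rate / m = 1.650000
Periods per year m = 2; per-period yield y/m = 0.022000
Number of cashflows N = 20
Cashflows (t years, CF_t, discount factor 1/(1+y/m)^(m*t), PV):
  t = 0.5000: CF_t = 1.650000, DF = 0.978474, PV = 1.614481
  t = 1.0000: CF_t = 1.650000, DF = 0.957411, PV = 1.579727
  t = 1.5000: CF_t = 1.650000, DF = 0.936801, PV = 1.545722
  t = 2.0000: CF_t = 1.650000, DF = 0.916635, PV = 1.512448
  t = 2.5000: CF_t = 1.650000, DF = 0.896903, PV = 1.479890
  t = 3.0000: CF_t = 1.650000, DF = 0.877596, PV = 1.448033
  t = 3.5000: CF_t = 1.650000, DF = 0.858704, PV = 1.416862
  t = 4.0000: CF_t = 1.650000, DF = 0.840220, PV = 1.386362
  t = 4.5000: CF_t = 1.650000, DF = 0.822133, PV = 1.356519
  t = 5.0000: CF_t = 1.650000, DF = 0.804435, PV = 1.327318
  t = 5.5000: CF_t = 1.650000, DF = 0.787119, PV = 1.298746
  t = 6.0000: CF_t = 1.650000, DF = 0.770175, PV = 1.270788
  t = 6.5000: CF_t = 1.650000, DF = 0.753596, PV = 1.243433
  t = 7.0000: CF_t = 1.650000, DF = 0.737373, PV = 1.216666
  t = 7.5000: CF_t = 1.650000, DF = 0.721500, PV = 1.190476
  t = 8.0000: CF_t = 1.650000, DF = 0.705969, PV = 1.164849
  t = 8.5000: CF_t = 1.650000, DF = 0.690772, PV = 1.139774
  t = 9.0000: CF_t = 1.650000, DF = 0.675902, PV = 1.115239
  t = 9.5000: CF_t = 1.650000, DF = 0.661352, PV = 1.091232
  t = 10.0000: CF_t = 101.650000, DF = 0.647116, PV = 65.779333
Price P = sum_t PV_t = 91.177898


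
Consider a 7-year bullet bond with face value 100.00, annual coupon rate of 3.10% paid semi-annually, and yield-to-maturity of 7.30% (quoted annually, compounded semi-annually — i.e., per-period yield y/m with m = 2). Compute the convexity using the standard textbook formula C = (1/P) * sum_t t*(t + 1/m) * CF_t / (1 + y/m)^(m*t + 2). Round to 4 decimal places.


Coupon per period c = face * coupon_rate / m = 1.550000
Periods per year m = 2; per-period yield y/m = 0.036500
Number of cashflows N = 14
Cashflows (t years, CF_t, discount factor 1/(1+y/m)^(m*t), PV):
  t = 0.5000: CF_t = 1.550000, DF = 0.964785, PV = 1.495417
  t = 1.0000: CF_t = 1.550000, DF = 0.930811, PV = 1.442757
  t = 1.5000: CF_t = 1.550000, DF = 0.898033, PV = 1.391950
  t = 2.0000: CF_t = 1.550000, DF = 0.866409, PV = 1.342933
  t = 2.5000: CF_t = 1.550000, DF = 0.835898, PV = 1.295642
  t = 3.0000: CF_t = 1.550000, DF = 0.806462, PV = 1.250017
  t = 3.5000: CF_t = 1.550000, DF = 0.778063, PV = 1.205998
  t = 4.0000: CF_t = 1.550000, DF = 0.750664, PV = 1.163529
  t = 4.5000: CF_t = 1.550000, DF = 0.724230, PV = 1.122556
  t = 5.0000: CF_t = 1.550000, DF = 0.698726, PV = 1.083025
  t = 5.5000: CF_t = 1.550000, DF = 0.674121, PV = 1.044887
  t = 6.0000: CF_t = 1.550000, DF = 0.650382, PV = 1.008092
  t = 6.5000: CF_t = 1.550000, DF = 0.627479, PV = 0.972592
  t = 7.0000: CF_t = 101.550000, DF = 0.605382, PV = 61.476571
Price P = sum_t PV_t = 77.295967
Convexity numerator sum_t t*(t + 1/m) * CF_t / (1+y/m)^(m*t + 2):
  t = 0.5000: term = 0.695975
  t = 1.0000: term = 2.014400
  t = 1.5000: term = 3.886927
  t = 2.0000: term = 6.250084
  t = 2.5000: term = 9.044984
  t = 3.0000: term = 12.217055
  t = 3.5000: term = 15.715781
  t = 4.0000: term = 19.494457
  t = 4.5000: term = 23.509958
  t = 5.0000: term = 27.722521
  t = 5.5000: term = 32.095538
  t = 6.0000: term = 36.595359
  t = 6.5000: term = 41.191110
  t = 7.0000: term = 3004.210283
Convexity = (1/P) * sum = 3234.644433 / 77.295967 = 41.847519

Answer: Convexity = 41.8475


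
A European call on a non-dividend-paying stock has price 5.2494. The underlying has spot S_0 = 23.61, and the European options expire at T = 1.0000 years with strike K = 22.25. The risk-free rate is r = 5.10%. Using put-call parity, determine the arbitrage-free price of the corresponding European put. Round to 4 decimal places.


Answer: Put price = 2.7831

Derivation:
Put-call parity: C - P = S_0 * exp(-qT) - K * exp(-rT).
S_0 * exp(-qT) = 23.6100 * 1.00000000 = 23.61000000
K * exp(-rT) = 22.2500 * 0.95027867 = 21.14370042
P = C - S*exp(-qT) + K*exp(-rT)
P = 5.2494 - 23.61000000 + 21.14370042 = 2.7831


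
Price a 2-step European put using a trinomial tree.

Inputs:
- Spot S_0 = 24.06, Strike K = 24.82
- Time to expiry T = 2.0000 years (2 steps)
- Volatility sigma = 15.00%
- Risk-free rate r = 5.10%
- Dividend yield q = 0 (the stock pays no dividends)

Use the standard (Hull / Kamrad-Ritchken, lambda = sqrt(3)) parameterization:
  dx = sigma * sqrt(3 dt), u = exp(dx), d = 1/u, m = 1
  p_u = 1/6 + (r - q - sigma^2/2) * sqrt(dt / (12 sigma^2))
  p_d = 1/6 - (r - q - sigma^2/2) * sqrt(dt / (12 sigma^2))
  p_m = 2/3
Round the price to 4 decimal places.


dt = T/N = 1.000000; dx = sigma*sqrt(3*dt) = 0.259808
u = exp(dx) = 1.296681; d = 1/u = 0.771200
p_u = 0.243166, p_m = 0.666667, p_d = 0.090168
Discount per step: exp(-r*dt) = 0.950279
Stock lattice S(k, j) with j the centered position index:
  k=0: S(0,+0) = 24.0600
  k=1: S(1,-1) = 18.5551; S(1,+0) = 24.0600; S(1,+1) = 31.1981
  k=2: S(2,-2) = 14.3097; S(2,-1) = 18.5551; S(2,+0) = 24.0600; S(2,+1) = 31.1981; S(2,+2) = 40.4540
Terminal payoffs V(N, j) = max(K - S_T, 0):
  V(2,-2) = 10.510331; V(2,-1) = 6.264930; V(2,+0) = 0.760000; V(2,+1) = 0.000000; V(2,+2) = 0.000000
Backward induction: V(k, j) = exp(-r*dt) * [p_u * V(k+1, j+1) + p_m * V(k+1, j) + p_d * V(k+1, j-1)]
  V(1,-1) = exp(-r*dt) * [p_u*0.760000 + p_m*6.264930 + p_d*10.510331] = 5.045142
  V(1,+0) = exp(-r*dt) * [p_u*0.000000 + p_m*0.760000 + p_d*6.264930] = 1.018282
  V(1,+1) = exp(-r*dt) * [p_u*0.000000 + p_m*0.000000 + p_d*0.760000] = 0.065120
  V(0,+0) = exp(-r*dt) * [p_u*0.065120 + p_m*1.018282 + p_d*5.045142] = 1.092439

Answer: Price = V(0,0) = 1.0924


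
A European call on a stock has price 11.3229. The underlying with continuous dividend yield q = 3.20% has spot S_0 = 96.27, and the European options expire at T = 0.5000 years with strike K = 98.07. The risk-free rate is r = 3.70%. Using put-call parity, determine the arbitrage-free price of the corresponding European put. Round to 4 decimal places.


Answer: Put price = 12.8533

Derivation:
Put-call parity: C - P = S_0 * exp(-qT) - K * exp(-rT).
S_0 * exp(-qT) = 96.2700 * 0.98412732 = 94.74193710
K * exp(-rT) = 98.0700 * 0.98167007 = 96.27238422
P = C - S*exp(-qT) + K*exp(-rT)
P = 11.3229 - 94.74193710 + 96.27238422 = 12.8533


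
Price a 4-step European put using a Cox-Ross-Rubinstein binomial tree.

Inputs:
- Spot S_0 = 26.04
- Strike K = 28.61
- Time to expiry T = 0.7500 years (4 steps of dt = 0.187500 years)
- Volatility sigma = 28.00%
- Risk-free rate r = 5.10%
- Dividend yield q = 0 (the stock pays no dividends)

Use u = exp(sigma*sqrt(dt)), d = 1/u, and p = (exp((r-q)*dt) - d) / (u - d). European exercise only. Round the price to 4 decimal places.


Answer: Price = V(0,0) = 3.5238

Derivation:
dt = T/N = 0.187500
u = exp(sigma*sqrt(dt)) = 1.128900; d = 1/u = 0.885818
p = (exp((r-q)*dt) - d) / (u - d) = 0.509254
Discount per step: exp(-r*dt) = 0.990483
Stock lattice S(k, i) with i counting down-moves:
  k=0: S(0,0) = 26.0400
  k=1: S(1,0) = 29.3966; S(1,1) = 23.0667
  k=2: S(2,0) = 33.1858; S(2,1) = 26.0400; S(2,2) = 20.4329
  k=3: S(3,0) = 37.4634; S(3,1) = 29.3966; S(3,2) = 23.0667; S(3,3) = 18.0998
  k=4: S(4,0) = 42.2924; S(4,1) = 33.1858; S(4,2) = 26.0400; S(4,3) = 20.4329; S(4,4) = 16.0332
Terminal payoffs V(N, i) = max(K - S_T, 0):
  V(4,0) = 0.000000; V(4,1) = 0.000000; V(4,2) = 2.570000; V(4,3) = 8.177093; V(4,4) = 12.576832
Backward induction: V(k, i) = exp(-r*dt) * [p * V(k+1, i) + (1-p) * V(k+1, i+1)].
  V(3,0) = exp(-r*dt) * [p*0.000000 + (1-p)*0.000000] = 0.000000
  V(3,1) = exp(-r*dt) * [p*0.000000 + (1-p)*2.570000] = 1.249216
  V(3,2) = exp(-r*dt) * [p*2.570000 + (1-p)*8.177093] = 5.271015
  V(3,3) = exp(-r*dt) * [p*8.177093 + (1-p)*12.576832] = 10.237880
  V(2,0) = exp(-r*dt) * [p*0.000000 + (1-p)*1.249216] = 0.607214
  V(2,1) = exp(-r*dt) * [p*1.249216 + (1-p)*5.271015] = 3.192228
  V(2,2) = exp(-r*dt) * [p*5.271015 + (1-p)*10.237880] = 7.635126
  V(1,0) = exp(-r*dt) * [p*0.607214 + (1-p)*3.192228] = 1.857948
  V(1,1) = exp(-r*dt) * [p*3.192228 + (1-p)*7.635126] = 5.321434
  V(0,0) = exp(-r*dt) * [p*1.857948 + (1-p)*5.321434] = 3.523784


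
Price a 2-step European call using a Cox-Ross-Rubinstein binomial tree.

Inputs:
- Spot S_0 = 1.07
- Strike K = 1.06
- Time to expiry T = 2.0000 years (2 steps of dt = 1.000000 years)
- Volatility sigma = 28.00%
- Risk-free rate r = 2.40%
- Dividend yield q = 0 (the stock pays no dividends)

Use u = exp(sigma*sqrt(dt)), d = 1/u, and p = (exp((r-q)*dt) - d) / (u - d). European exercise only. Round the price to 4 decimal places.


dt = T/N = 1.000000
u = exp(sigma*sqrt(dt)) = 1.323130; d = 1/u = 0.755784
p = (exp((r-q)*dt) - d) / (u - d) = 0.473268
Discount per step: exp(-r*dt) = 0.976286
Stock lattice S(k, i) with i counting down-moves:
  k=0: S(0,0) = 1.0700
  k=1: S(1,0) = 1.4157; S(1,1) = 0.8087
  k=2: S(2,0) = 1.8732; S(2,1) = 1.0700; S(2,2) = 0.6112
Terminal payoffs V(N, i) = max(S_T - K, 0):
  V(2,0) = 0.813220; V(2,1) = 0.010000; V(2,2) = 0.000000
Backward induction: V(k, i) = exp(-r*dt) * [p * V(k+1, i) + (1-p) * V(k+1, i+1)].
  V(1,0) = exp(-r*dt) * [p*0.813220 + (1-p)*0.010000] = 0.380886
  V(1,1) = exp(-r*dt) * [p*0.010000 + (1-p)*0.000000] = 0.004620
  V(0,0) = exp(-r*dt) * [p*0.380886 + (1-p)*0.004620] = 0.178362

Answer: Price = V(0,0) = 0.1784


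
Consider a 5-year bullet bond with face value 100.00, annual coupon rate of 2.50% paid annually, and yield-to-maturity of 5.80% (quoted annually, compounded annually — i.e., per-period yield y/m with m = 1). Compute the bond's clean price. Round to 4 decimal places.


Coupon per period c = face * coupon_rate / m = 2.500000
Periods per year m = 1; per-period yield y/m = 0.058000
Number of cashflows N = 5
Cashflows (t years, CF_t, discount factor 1/(1+y/m)^(m*t), PV):
  t = 1.0000: CF_t = 2.500000, DF = 0.945180, PV = 2.362949
  t = 2.0000: CF_t = 2.500000, DF = 0.893364, PV = 2.233411
  t = 3.0000: CF_t = 2.500000, DF = 0.844390, PV = 2.110975
  t = 4.0000: CF_t = 2.500000, DF = 0.798100, PV = 1.995250
  t = 5.0000: CF_t = 102.500000, DF = 0.754348, PV = 77.320655
Price P = sum_t PV_t = 86.023240

Answer: Price = 86.0232


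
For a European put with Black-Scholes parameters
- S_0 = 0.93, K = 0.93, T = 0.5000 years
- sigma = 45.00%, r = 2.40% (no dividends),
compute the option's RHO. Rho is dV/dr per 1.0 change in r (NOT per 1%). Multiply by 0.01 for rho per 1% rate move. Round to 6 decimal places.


d1 = 0.1968113874; d2 = -0.1213866641
phi(d1) = 0.3912901611; exp(-qT) = 1.0000000000; exp(-rT) = 0.9880717129
N(-d2) = 0.5483076104
Rho = -K*T*exp(-rT)*N(-d2) = -0.9300 * 0.5000 * 0.9880717129 * 0.5483076104 = -0.251922

Answer: Rho = -0.251922


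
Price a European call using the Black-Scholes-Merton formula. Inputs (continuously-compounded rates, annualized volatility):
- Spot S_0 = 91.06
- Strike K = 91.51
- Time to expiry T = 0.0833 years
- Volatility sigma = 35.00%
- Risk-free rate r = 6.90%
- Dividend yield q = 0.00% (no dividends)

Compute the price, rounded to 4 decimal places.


Answer: Price = 3.7040

Derivation:
d1 = (ln(S/K) + (r - q + 0.5*sigma^2) * T) / (sigma * sqrt(T)) = 0.05860650
d2 = d1 - sigma * sqrt(T) = -0.04240959
exp(-rT) = 0.99426879; exp(-qT) = 1.00000000
C = S_0 * exp(-qT) * N(d1) - K * exp(-rT) * N(d2)
N(d1) = 0.52336723; N(d2) = 0.48308609
C = 91.0600 * 1.00000000 * 0.52336723 - 91.5100 * 0.99426879 * 0.48308609 = 3.7040


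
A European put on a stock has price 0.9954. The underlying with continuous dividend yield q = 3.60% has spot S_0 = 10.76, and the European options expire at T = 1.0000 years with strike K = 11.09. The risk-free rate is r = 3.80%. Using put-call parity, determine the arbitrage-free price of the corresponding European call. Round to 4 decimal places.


Answer: Call price = 0.6984

Derivation:
Put-call parity: C - P = S_0 * exp(-qT) - K * exp(-rT).
S_0 * exp(-qT) = 10.7600 * 0.96464029 = 10.37952956
K * exp(-rT) = 11.0900 * 0.96271294 = 10.67648651
C = P + S*exp(-qT) - K*exp(-rT)
C = 0.9954 + 10.37952956 - 10.67648651 = 0.6984


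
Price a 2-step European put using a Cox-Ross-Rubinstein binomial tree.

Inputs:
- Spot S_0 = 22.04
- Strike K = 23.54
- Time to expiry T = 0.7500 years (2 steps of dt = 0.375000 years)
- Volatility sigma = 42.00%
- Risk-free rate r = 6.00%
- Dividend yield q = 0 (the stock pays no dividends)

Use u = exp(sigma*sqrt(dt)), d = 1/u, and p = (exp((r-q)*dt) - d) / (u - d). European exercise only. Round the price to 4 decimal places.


dt = T/N = 0.375000
u = exp(sigma*sqrt(dt)) = 1.293299; d = 1/u = 0.773216
p = (exp((r-q)*dt) - d) / (u - d) = 0.479806
Discount per step: exp(-r*dt) = 0.977751
Stock lattice S(k, i) with i counting down-moves:
  k=0: S(0,0) = 22.0400
  k=1: S(1,0) = 28.5043; S(1,1) = 17.0417
  k=2: S(2,0) = 36.8646; S(2,1) = 22.0400; S(2,2) = 13.1769
Terminal payoffs V(N, i) = max(K - S_T, 0):
  V(2,0) = 0.000000; V(2,1) = 1.500000; V(2,2) = 10.363089
Backward induction: V(k, i) = exp(-r*dt) * [p * V(k+1, i) + (1-p) * V(k+1, i+1)].
  V(1,0) = exp(-r*dt) * [p*0.000000 + (1-p)*1.500000] = 0.762931
  V(1,1) = exp(-r*dt) * [p*1.500000 + (1-p)*10.363089] = 5.974576
  V(0,0) = exp(-r*dt) * [p*0.762931 + (1-p)*5.974576] = 3.396707

Answer: Price = V(0,0) = 3.3967


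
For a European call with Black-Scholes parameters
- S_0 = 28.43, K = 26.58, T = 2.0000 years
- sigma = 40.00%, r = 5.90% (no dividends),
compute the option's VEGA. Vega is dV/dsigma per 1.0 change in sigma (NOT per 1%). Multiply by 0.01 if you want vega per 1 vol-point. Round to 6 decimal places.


d1 = 0.6103849545; d2 = 0.0446995296
phi(d1) = 0.3311368882; exp(-qT) = 1.0000000000; exp(-rT) = 0.8886960526
Vega = S * exp(-qT) * phi(d1) * sqrt(T) = 28.4300 * 1.0000000000 * 0.3311368882 * 1.4142135624 = 13.313720

Answer: Vega = 13.313720


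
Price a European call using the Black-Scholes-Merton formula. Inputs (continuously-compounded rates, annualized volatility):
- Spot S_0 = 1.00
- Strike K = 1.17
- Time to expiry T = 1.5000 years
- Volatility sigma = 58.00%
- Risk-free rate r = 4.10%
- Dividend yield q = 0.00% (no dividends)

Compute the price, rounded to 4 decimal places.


Answer: Price = 0.2439

Derivation:
d1 = (ln(S/K) + (r - q + 0.5*sigma^2) * T) / (sigma * sqrt(T)) = 0.22073035
d2 = d1 - sigma * sqrt(T) = -0.48962168
exp(-rT) = 0.94035295; exp(-qT) = 1.00000000
C = S_0 * exp(-qT) * N(d1) - K * exp(-rT) * N(d2)
N(d1) = 0.58734880; N(d2) = 0.31220082
C = 1.0000 * 1.00000000 * 0.58734880 - 1.1700 * 0.94035295 * 0.31220082 = 0.2439


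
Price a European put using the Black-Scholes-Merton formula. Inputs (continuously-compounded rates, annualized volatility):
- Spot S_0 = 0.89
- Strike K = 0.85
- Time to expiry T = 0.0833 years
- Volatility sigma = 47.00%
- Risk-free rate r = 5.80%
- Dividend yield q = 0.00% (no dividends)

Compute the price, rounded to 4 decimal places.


d1 = (ln(S/K) + (r - q + 0.5*sigma^2) * T) / (sigma * sqrt(T)) = 0.44243952
d2 = d1 - sigma * sqrt(T) = 0.30678934
exp(-rT) = 0.99518025; exp(-qT) = 1.00000000
P = K * exp(-rT) * N(-d2) - S_0 * exp(-qT) * N(-d1)
N(-d1) = 0.32908559; N(-d2) = 0.37950186
P = 0.8500 * 0.99518025 * 0.37950186 - 0.8900 * 1.00000000 * 0.32908559 = 0.0281

Answer: Price = 0.0281


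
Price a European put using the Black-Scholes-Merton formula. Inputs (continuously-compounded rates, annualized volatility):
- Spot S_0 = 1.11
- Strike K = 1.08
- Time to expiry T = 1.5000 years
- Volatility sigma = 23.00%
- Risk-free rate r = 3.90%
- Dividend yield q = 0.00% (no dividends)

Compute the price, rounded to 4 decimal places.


Answer: Price = 0.0790

Derivation:
d1 = (ln(S/K) + (r - q + 0.5*sigma^2) * T) / (sigma * sqrt(T)) = 0.44578574
d2 = d1 - sigma * sqrt(T) = 0.16409442
exp(-rT) = 0.94317824; exp(-qT) = 1.00000000
P = K * exp(-rT) * N(-d2) - S_0 * exp(-qT) * N(-d1)
N(-d1) = 0.32787601; N(-d2) = 0.43482841
P = 1.0800 * 0.94317824 * 0.43482841 - 1.1100 * 1.00000000 * 0.32787601 = 0.0790


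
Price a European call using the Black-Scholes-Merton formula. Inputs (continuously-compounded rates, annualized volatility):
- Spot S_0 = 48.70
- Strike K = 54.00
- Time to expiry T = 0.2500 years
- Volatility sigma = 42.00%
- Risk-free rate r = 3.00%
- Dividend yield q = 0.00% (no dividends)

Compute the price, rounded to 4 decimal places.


d1 = (ln(S/K) + (r - q + 0.5*sigma^2) * T) / (sigma * sqrt(T)) = -0.35121436
d2 = d1 - sigma * sqrt(T) = -0.56121436
exp(-rT) = 0.99252805; exp(-qT) = 1.00000000
C = S_0 * exp(-qT) * N(d1) - K * exp(-rT) * N(d2)
N(d1) = 0.36271377; N(d2) = 0.28732571
C = 48.7000 * 1.00000000 * 0.36271377 - 54.0000 * 0.99252805 * 0.28732571 = 2.2645

Answer: Price = 2.2645


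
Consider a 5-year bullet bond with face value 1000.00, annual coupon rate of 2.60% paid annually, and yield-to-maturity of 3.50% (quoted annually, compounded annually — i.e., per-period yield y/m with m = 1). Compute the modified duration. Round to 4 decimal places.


Coupon per period c = face * coupon_rate / m = 26.000000
Periods per year m = 1; per-period yield y/m = 0.035000
Number of cashflows N = 5
Cashflows (t years, CF_t, discount factor 1/(1+y/m)^(m*t), PV):
  t = 1.0000: CF_t = 26.000000, DF = 0.966184, PV = 25.120773
  t = 2.0000: CF_t = 26.000000, DF = 0.933511, PV = 24.271278
  t = 3.0000: CF_t = 26.000000, DF = 0.901943, PV = 23.450510
  t = 4.0000: CF_t = 26.000000, DF = 0.871442, PV = 22.657498
  t = 5.0000: CF_t = 1026.000000, DF = 0.841973, PV = 863.864469
Price P = sum_t PV_t = 959.364529
First compute Macaulay numerator sum_t t * PV_t:
  t * PV_t at t = 1.0000: 25.120773
  t * PV_t at t = 2.0000: 48.542556
  t * PV_t at t = 3.0000: 70.351531
  t * PV_t at t = 4.0000: 90.629992
  t * PV_t at t = 5.0000: 4319.322346
Macaulay duration D = 4553.967198 / 959.364529 = 4.746858
Modified duration = D / (1 + y/m) = 4.746858 / (1 + 0.035000) = 4.586336

Answer: Modified duration = 4.5863


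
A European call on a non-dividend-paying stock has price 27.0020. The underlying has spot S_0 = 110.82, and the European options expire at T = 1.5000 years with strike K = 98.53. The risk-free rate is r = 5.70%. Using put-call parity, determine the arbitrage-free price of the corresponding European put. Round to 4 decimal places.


Answer: Put price = 6.6378

Derivation:
Put-call parity: C - P = S_0 * exp(-qT) - K * exp(-rT).
S_0 * exp(-qT) = 110.8200 * 1.00000000 = 110.82000000
K * exp(-rT) = 98.5300 * 0.91805314 = 90.45577619
P = C - S*exp(-qT) + K*exp(-rT)
P = 27.0020 - 110.82000000 + 90.45577619 = 6.6378


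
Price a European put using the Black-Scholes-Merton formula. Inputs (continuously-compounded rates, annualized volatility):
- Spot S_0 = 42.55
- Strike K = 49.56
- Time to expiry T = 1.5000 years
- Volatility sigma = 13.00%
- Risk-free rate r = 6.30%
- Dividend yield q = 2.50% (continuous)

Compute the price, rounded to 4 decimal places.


Answer: Price = 5.2600

Derivation:
d1 = (ln(S/K) + (r - q + 0.5*sigma^2) * T) / (sigma * sqrt(T)) = -0.52022892
d2 = d1 - sigma * sqrt(T) = -0.67944576
exp(-rT) = 0.90982773; exp(-qT) = 0.96319442
P = K * exp(-rT) * N(-d2) - S_0 * exp(-qT) * N(-d1)
N(-d1) = 0.69854799; N(-d2) = 0.75157227
P = 49.5600 * 0.90982773 * 0.75157227 - 42.5500 * 0.96319442 * 0.69854799 = 5.2600


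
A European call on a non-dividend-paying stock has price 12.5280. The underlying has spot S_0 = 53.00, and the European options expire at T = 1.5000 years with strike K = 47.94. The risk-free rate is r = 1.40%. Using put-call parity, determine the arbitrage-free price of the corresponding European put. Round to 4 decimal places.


Put-call parity: C - P = S_0 * exp(-qT) - K * exp(-rT).
S_0 * exp(-qT) = 53.0000 * 1.00000000 = 53.00000000
K * exp(-rT) = 47.9400 * 0.97921896 = 46.94375716
P = C - S*exp(-qT) + K*exp(-rT)
P = 12.5280 - 53.00000000 + 46.94375716 = 6.4718

Answer: Put price = 6.4718


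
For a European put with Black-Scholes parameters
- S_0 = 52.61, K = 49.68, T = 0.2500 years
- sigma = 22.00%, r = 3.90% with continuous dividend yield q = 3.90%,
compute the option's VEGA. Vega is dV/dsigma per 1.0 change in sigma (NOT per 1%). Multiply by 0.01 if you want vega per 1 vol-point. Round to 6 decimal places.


Answer: Vega = 8.804079

Derivation:
d1 = 0.5759434374; d2 = 0.4659434374
phi(d1) = 0.3379714161; exp(-qT) = 0.9902973771; exp(-rT) = 0.9902973771
Vega = S * exp(-qT) * phi(d1) * sqrt(T) = 52.6100 * 0.9902973771 * 0.3379714161 * 0.5000000000 = 8.804079


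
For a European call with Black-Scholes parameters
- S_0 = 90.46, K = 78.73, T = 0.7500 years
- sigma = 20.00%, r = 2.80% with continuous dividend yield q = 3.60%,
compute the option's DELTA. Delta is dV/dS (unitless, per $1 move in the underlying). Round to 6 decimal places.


d1 = 0.8538057094; d2 = 0.6806006287
phi(d1) = 0.2770850922; exp(-qT) = 0.9733612415; exp(-rT) = 0.9792189646
N(d1) = 0.8033936748
Delta = exp(-qT) * N(d1) = 0.9733612415 * 0.8033936748 = 0.781992

Answer: Delta = 0.781992


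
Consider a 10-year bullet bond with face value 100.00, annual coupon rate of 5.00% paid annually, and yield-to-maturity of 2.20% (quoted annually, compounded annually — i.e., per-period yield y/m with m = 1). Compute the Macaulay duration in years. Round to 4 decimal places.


Coupon per period c = face * coupon_rate / m = 5.000000
Periods per year m = 1; per-period yield y/m = 0.022000
Number of cashflows N = 10
Cashflows (t years, CF_t, discount factor 1/(1+y/m)^(m*t), PV):
  t = 1.0000: CF_t = 5.000000, DF = 0.978474, PV = 4.892368
  t = 2.0000: CF_t = 5.000000, DF = 0.957411, PV = 4.787053
  t = 3.0000: CF_t = 5.000000, DF = 0.936801, PV = 4.684005
  t = 4.0000: CF_t = 5.000000, DF = 0.916635, PV = 4.583175
  t = 5.0000: CF_t = 5.000000, DF = 0.896903, PV = 4.484515
  t = 6.0000: CF_t = 5.000000, DF = 0.877596, PV = 4.387980
  t = 7.0000: CF_t = 5.000000, DF = 0.858704, PV = 4.293522
  t = 8.0000: CF_t = 5.000000, DF = 0.840220, PV = 4.201098
  t = 9.0000: CF_t = 5.000000, DF = 0.822133, PV = 4.110664
  t = 10.0000: CF_t = 105.000000, DF = 0.804435, PV = 84.465691
Price P = sum_t PV_t = 124.890071
Macaulay numerator sum_t t * PV_t:
  t * PV_t at t = 1.0000: 4.892368
  t * PV_t at t = 2.0000: 9.574105
  t * PV_t at t = 3.0000: 14.052014
  t * PV_t at t = 4.0000: 18.332699
  t * PV_t at t = 5.0000: 22.422577
  t * PV_t at t = 6.0000: 26.327879
  t * PV_t at t = 7.0000: 30.054657
  t * PV_t at t = 8.0000: 33.608786
  t * PV_t at t = 9.0000: 36.995973
  t * PV_t at t = 10.0000: 844.656913
Macaulay duration D = (sum_t t * PV_t) / P = 1040.917972 / 124.890071 = 8.334674

Answer: Macaulay duration = 8.3347 years


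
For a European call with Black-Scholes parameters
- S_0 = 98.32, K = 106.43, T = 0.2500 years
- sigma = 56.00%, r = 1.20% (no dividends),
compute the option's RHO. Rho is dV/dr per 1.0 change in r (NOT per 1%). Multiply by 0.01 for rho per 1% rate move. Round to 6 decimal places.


d1 = -0.1323572386; d2 = -0.4123572386
phi(d1) = 0.3954631171; exp(-qT) = 1.0000000000; exp(-rT) = 0.9970044955
N(d2) = 0.3400388004
Rho = K*T*exp(-rT)*N(d2) = 106.4300 * 0.2500 * 0.9970044955 * 0.3400388004 = 9.020480

Answer: Rho = 9.020480


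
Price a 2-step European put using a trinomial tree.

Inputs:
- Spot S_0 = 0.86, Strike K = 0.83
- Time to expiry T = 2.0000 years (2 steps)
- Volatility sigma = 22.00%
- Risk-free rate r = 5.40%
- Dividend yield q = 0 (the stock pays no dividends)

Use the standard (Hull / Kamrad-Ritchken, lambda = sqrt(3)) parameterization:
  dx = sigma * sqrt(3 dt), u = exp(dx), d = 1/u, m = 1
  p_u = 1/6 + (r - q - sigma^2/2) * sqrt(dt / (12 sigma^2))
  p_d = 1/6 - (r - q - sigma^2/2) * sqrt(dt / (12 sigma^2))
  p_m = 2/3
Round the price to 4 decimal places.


dt = T/N = 1.000000; dx = sigma*sqrt(3*dt) = 0.381051
u = exp(dx) = 1.463823; d = 1/u = 0.683143
p_u = 0.205769, p_m = 0.666667, p_d = 0.127564
Discount per step: exp(-r*dt) = 0.947432
Stock lattice S(k, j) with j the centered position index:
  k=0: S(0,+0) = 0.8600
  k=1: S(1,-1) = 0.5875; S(1,+0) = 0.8600; S(1,+1) = 1.2589
  k=2: S(2,-2) = 0.4013; S(2,-1) = 0.5875; S(2,+0) = 0.8600; S(2,+1) = 1.2589; S(2,+2) = 1.8428
Terminal payoffs V(N, j) = max(K - S_T, 0):
  V(2,-2) = 0.428652; V(2,-1) = 0.242497; V(2,+0) = 0.000000; V(2,+1) = 0.000000; V(2,+2) = 0.000000
Backward induction: V(k, j) = exp(-r*dt) * [p_u * V(k+1, j+1) + p_m * V(k+1, j) + p_d * V(k+1, j-1)]
  V(1,-1) = exp(-r*dt) * [p_u*0.000000 + p_m*0.242497 + p_d*0.428652] = 0.204973
  V(1,+0) = exp(-r*dt) * [p_u*0.000000 + p_m*0.000000 + p_d*0.242497] = 0.029308
  V(1,+1) = exp(-r*dt) * [p_u*0.000000 + p_m*0.000000 + p_d*0.000000] = 0.000000
  V(0,+0) = exp(-r*dt) * [p_u*0.000000 + p_m*0.029308 + p_d*0.204973] = 0.043284

Answer: Price = V(0,0) = 0.0433


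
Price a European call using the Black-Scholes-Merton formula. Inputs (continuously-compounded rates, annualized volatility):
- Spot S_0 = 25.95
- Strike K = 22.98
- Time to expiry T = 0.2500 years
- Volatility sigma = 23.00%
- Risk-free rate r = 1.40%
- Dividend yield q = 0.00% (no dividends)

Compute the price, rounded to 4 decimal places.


Answer: Price = 3.2473

Derivation:
d1 = (ln(S/K) + (r - q + 0.5*sigma^2) * T) / (sigma * sqrt(T)) = 1.14486815
d2 = d1 - sigma * sqrt(T) = 1.02986815
exp(-rT) = 0.99650612; exp(-qT) = 1.00000000
C = S_0 * exp(-qT) * N(d1) - K * exp(-rT) * N(d2)
N(d1) = 0.87386811; N(d2) = 0.84846405
C = 25.9500 * 1.00000000 * 0.87386811 - 22.9800 * 0.99650612 * 0.84846405 = 3.2473


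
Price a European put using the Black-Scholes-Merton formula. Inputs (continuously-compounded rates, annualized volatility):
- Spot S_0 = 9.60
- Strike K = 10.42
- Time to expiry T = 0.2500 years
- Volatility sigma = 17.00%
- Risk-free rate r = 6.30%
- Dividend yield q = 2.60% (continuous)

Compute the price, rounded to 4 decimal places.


Answer: Price = 0.8109

Derivation:
d1 = (ln(S/K) + (r - q + 0.5*sigma^2) * T) / (sigma * sqrt(T)) = -0.81295809
d2 = d1 - sigma * sqrt(T) = -0.89795809
exp(-rT) = 0.98437338; exp(-qT) = 0.99352108
P = K * exp(-rT) * N(-d2) - S_0 * exp(-qT) * N(-d1)
N(-d1) = 0.79187896; N(-d2) = 0.81539605
P = 10.4200 * 0.98437338 * 0.81539605 - 9.6000 * 0.99352108 * 0.79187896 = 0.8109


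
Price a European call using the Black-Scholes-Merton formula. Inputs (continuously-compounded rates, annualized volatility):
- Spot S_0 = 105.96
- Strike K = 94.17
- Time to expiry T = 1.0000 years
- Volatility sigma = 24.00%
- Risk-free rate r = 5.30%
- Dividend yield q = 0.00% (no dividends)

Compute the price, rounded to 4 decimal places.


Answer: Price = 19.9044

Derivation:
d1 = (ln(S/K) + (r - q + 0.5*sigma^2) * T) / (sigma * sqrt(T)) = 0.83233335
d2 = d1 - sigma * sqrt(T) = 0.59233335
exp(-rT) = 0.94838001; exp(-qT) = 1.00000000
C = S_0 * exp(-qT) * N(d1) - K * exp(-rT) * N(d2)
N(d1) = 0.79738960; N(d2) = 0.72318631
C = 105.9600 * 1.00000000 * 0.79738960 - 94.1700 * 0.94838001 * 0.72318631 = 19.9044


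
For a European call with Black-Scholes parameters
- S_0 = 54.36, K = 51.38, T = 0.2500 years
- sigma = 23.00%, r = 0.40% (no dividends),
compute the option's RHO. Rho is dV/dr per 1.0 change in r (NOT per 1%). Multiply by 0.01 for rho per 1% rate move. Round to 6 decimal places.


Answer: Rho = 8.604702

Derivation:
d1 = 0.5564530226; d2 = 0.4414530226
phi(d1) = 0.3417217340; exp(-qT) = 1.0000000000; exp(-rT) = 0.9990004998
N(d2) = 0.6705574682
Rho = K*T*exp(-rT)*N(d2) = 51.3800 * 0.2500 * 0.9990004998 * 0.6705574682 = 8.604702


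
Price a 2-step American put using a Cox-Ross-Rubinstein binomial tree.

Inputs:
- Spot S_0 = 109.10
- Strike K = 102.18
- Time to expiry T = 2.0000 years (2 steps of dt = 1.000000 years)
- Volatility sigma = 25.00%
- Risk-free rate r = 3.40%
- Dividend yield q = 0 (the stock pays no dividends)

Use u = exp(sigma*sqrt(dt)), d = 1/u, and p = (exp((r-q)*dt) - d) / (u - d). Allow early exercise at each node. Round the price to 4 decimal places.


Answer: Price = V(0,0) = 8.2143

Derivation:
dt = T/N = 1.000000
u = exp(sigma*sqrt(dt)) = 1.284025; d = 1/u = 0.778801
p = (exp((r-q)*dt) - d) / (u - d) = 0.506277
Discount per step: exp(-r*dt) = 0.966572
Stock lattice S(k, i) with i counting down-moves:
  k=0: S(0,0) = 109.1000
  k=1: S(1,0) = 140.0872; S(1,1) = 84.9672
  k=2: S(2,0) = 179.8755; S(2,1) = 109.1000; S(2,2) = 66.1725
Terminal payoffs V(N, i) = max(K - S_T, 0):
  V(2,0) = 0.000000; V(2,1) = 0.000000; V(2,2) = 36.007505
Backward induction: V(k, i) = exp(-r*dt) * [p * V(k+1, i) + (1-p) * V(k+1, i+1)]; then take max(V_cont, immediate exercise) for American.
  V(1,0) = exp(-r*dt) * [p*0.000000 + (1-p)*0.000000] = 0.000000; exercise = 0.000000; V(1,0) = max -> 0.000000
  V(1,1) = exp(-r*dt) * [p*0.000000 + (1-p)*36.007505] = 17.183436; exercise = 17.212835; V(1,1) = max -> 17.212835
  V(0,0) = exp(-r*dt) * [p*0.000000 + (1-p)*17.212835] = 8.214278; exercise = 0.000000; V(0,0) = max -> 8.214278


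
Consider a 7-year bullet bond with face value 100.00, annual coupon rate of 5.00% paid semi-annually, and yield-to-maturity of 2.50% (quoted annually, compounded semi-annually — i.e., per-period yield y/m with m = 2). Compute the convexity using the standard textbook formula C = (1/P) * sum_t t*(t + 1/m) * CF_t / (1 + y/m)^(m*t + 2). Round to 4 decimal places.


Coupon per period c = face * coupon_rate / m = 2.500000
Periods per year m = 2; per-period yield y/m = 0.012500
Number of cashflows N = 14
Cashflows (t years, CF_t, discount factor 1/(1+y/m)^(m*t), PV):
  t = 0.5000: CF_t = 2.500000, DF = 0.987654, PV = 2.469136
  t = 1.0000: CF_t = 2.500000, DF = 0.975461, PV = 2.438653
  t = 1.5000: CF_t = 2.500000, DF = 0.963418, PV = 2.408546
  t = 2.0000: CF_t = 2.500000, DF = 0.951524, PV = 2.378811
  t = 2.5000: CF_t = 2.500000, DF = 0.939777, PV = 2.349443
  t = 3.0000: CF_t = 2.500000, DF = 0.928175, PV = 2.320437
  t = 3.5000: CF_t = 2.500000, DF = 0.916716, PV = 2.291790
  t = 4.0000: CF_t = 2.500000, DF = 0.905398, PV = 2.263496
  t = 4.5000: CF_t = 2.500000, DF = 0.894221, PV = 2.235552
  t = 5.0000: CF_t = 2.500000, DF = 0.883181, PV = 2.207952
  t = 5.5000: CF_t = 2.500000, DF = 0.872277, PV = 2.180694
  t = 6.0000: CF_t = 2.500000, DF = 0.861509, PV = 2.153772
  t = 6.5000: CF_t = 2.500000, DF = 0.850873, PV = 2.127182
  t = 7.0000: CF_t = 102.500000, DF = 0.840368, PV = 86.137729
Price P = sum_t PV_t = 115.963191
Convexity numerator sum_t t*(t + 1/m) * CF_t / (1+y/m)^(m*t + 2):
  t = 0.5000: term = 1.204273
  t = 1.0000: term = 3.568216
  t = 1.5000: term = 7.048328
  t = 2.0000: term = 11.602186
  t = 2.5000: term = 17.188424
  t = 3.0000: term = 23.766709
  t = 3.5000: term = 31.297724
  t = 4.0000: term = 39.743142
  t = 4.5000: term = 49.065607
  t = 5.0000: term = 59.228716
  t = 5.5000: term = 70.196997
  t = 6.0000: term = 81.935889
  t = 6.5000: term = 94.411724
  t = 7.0000: term = 4411.260028
Convexity = (1/P) * sum = 4901.517962 / 115.963191 = 42.267878

Answer: Convexity = 42.2679


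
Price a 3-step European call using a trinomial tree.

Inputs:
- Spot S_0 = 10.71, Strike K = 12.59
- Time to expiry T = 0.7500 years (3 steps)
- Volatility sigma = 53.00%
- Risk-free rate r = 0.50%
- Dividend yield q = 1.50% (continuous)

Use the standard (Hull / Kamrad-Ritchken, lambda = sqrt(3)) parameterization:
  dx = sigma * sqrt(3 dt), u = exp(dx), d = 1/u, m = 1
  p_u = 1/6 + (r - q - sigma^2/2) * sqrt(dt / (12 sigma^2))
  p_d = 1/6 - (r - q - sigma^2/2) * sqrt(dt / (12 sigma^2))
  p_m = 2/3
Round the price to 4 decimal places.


Answer: Price = V(0,0) = 1.2775

Derivation:
dt = T/N = 0.250000; dx = sigma*sqrt(3*dt) = 0.458993
u = exp(dx) = 1.582480; d = 1/u = 0.631919
p_u = 0.125694, p_m = 0.666667, p_d = 0.207639
Discount per step: exp(-r*dt) = 0.998751
Stock lattice S(k, j) with j the centered position index:
  k=0: S(0,+0) = 10.7100
  k=1: S(1,-1) = 6.7679; S(1,+0) = 10.7100; S(1,+1) = 16.9484
  k=2: S(2,-2) = 4.2767; S(2,-1) = 6.7679; S(2,+0) = 10.7100; S(2,+1) = 16.9484; S(2,+2) = 26.8205
  k=3: S(3,-3) = 2.7026; S(3,-2) = 4.2767; S(3,-1) = 6.7679; S(3,+0) = 10.7100; S(3,+1) = 16.9484; S(3,+2) = 26.8205; S(3,+3) = 42.4428
Terminal payoffs V(N, j) = max(S_T - K, 0):
  V(3,-3) = 0.000000; V(3,-2) = 0.000000; V(3,-1) = 0.000000; V(3,+0) = 0.000000; V(3,+1) = 4.358365; V(3,+2) = 14.230454; V(3,+3) = 29.852842
Backward induction: V(k, j) = exp(-r*dt) * [p_u * V(k+1, j+1) + p_m * V(k+1, j) + p_d * V(k+1, j-1)]
  V(2,-2) = exp(-r*dt) * [p_u*0.000000 + p_m*0.000000 + p_d*0.000000] = 0.000000
  V(2,-1) = exp(-r*dt) * [p_u*0.000000 + p_m*0.000000 + p_d*0.000000] = 0.000000
  V(2,+0) = exp(-r*dt) * [p_u*4.358365 + p_m*0.000000 + p_d*0.000000] = 0.547135
  V(2,+1) = exp(-r*dt) * [p_u*14.230454 + p_m*4.358365 + p_d*0.000000] = 4.688393
  V(2,+2) = exp(-r*dt) * [p_u*29.852842 + p_m*14.230454 + p_d*4.358365] = 14.126588
  V(1,-1) = exp(-r*dt) * [p_u*0.547135 + p_m*0.000000 + p_d*0.000000] = 0.068686
  V(1,+0) = exp(-r*dt) * [p_u*4.688393 + p_m*0.547135 + p_d*0.000000] = 0.952867
  V(1,+1) = exp(-r*dt) * [p_u*14.126588 + p_m*4.688393 + p_d*0.547135] = 5.008563
  V(0,+0) = exp(-r*dt) * [p_u*5.008563 + p_m*0.952867 + p_d*0.068686] = 1.277455


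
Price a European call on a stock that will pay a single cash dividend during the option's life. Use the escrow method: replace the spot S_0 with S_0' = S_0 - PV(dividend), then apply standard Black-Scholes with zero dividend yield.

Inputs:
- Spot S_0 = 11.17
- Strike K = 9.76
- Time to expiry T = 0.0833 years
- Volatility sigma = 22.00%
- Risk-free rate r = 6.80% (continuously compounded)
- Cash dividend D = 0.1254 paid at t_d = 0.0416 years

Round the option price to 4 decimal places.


Answer: Price = 1.3451

Derivation:
PV(D) = D * exp(-r * t_d) = 0.1254 * 0.99717520 = 0.12504577
S_0' = S_0 - PV(D) = 11.1700 - 0.12504577 = 11.04495423
d1 = (ln(S_0'/K) + (r + sigma^2/2)*T) / (sigma*sqrt(T)) = 2.06882183
d2 = d1 - sigma*sqrt(T) = 2.00532601
exp(-rT) = 0.99435161
N(d1) = 0.98071860; N(d2) = 0.97753590
C = S_0' * N(d1) - K * exp(-rT) * N(d2) = 11.04495423 * 0.98071860 - 9.7600 * 0.99435161 * 0.97753590 = 1.3451


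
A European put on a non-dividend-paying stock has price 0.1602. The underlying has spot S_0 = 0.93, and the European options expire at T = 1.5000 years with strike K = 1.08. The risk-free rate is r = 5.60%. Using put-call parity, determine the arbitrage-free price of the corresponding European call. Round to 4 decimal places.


Put-call parity: C - P = S_0 * exp(-qT) - K * exp(-rT).
S_0 * exp(-qT) = 0.9300 * 1.00000000 = 0.93000000
K * exp(-rT) = 1.0800 * 0.91943126 = 0.99298576
C = P + S*exp(-qT) - K*exp(-rT)
C = 0.1602 + 0.93000000 - 0.99298576 = 0.0972

Answer: Call price = 0.0972


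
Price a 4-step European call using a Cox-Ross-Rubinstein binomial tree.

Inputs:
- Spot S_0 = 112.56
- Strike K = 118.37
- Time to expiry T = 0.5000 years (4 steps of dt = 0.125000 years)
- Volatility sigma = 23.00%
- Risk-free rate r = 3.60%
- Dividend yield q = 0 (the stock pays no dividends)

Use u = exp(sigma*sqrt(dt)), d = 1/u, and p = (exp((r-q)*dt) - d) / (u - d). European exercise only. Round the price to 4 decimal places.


dt = T/N = 0.125000
u = exp(sigma*sqrt(dt)) = 1.084715; d = 1/u = 0.921901
p = (exp((r-q)*dt) - d) / (u - d) = 0.507383
Discount per step: exp(-r*dt) = 0.995510
Stock lattice S(k, i) with i counting down-moves:
  k=0: S(0,0) = 112.5600
  k=1: S(1,0) = 122.0955; S(1,1) = 103.7692
  k=2: S(2,0) = 132.4388; S(2,1) = 112.5600; S(2,2) = 95.6649
  k=3: S(3,0) = 143.6584; S(3,1) = 122.0955; S(3,2) = 103.7692; S(3,3) = 88.1936
  k=4: S(4,0) = 155.8284; S(4,1) = 132.4388; S(4,2) = 112.5600; S(4,3) = 95.6649; S(4,4) = 81.3058
Terminal payoffs V(N, i) = max(S_T - K, 0):
  V(4,0) = 37.458420; V(4,1) = 14.068842; V(4,2) = 0.000000; V(4,3) = 0.000000; V(4,4) = 0.000000
Backward induction: V(k, i) = exp(-r*dt) * [p * V(k+1, i) + (1-p) * V(k+1, i+1)].
  V(3,0) = exp(-r*dt) * [p*37.458420 + (1-p)*14.068842] = 25.819867
  V(3,1) = exp(-r*dt) * [p*14.068842 + (1-p)*0.000000] = 7.106242
  V(3,2) = exp(-r*dt) * [p*0.000000 + (1-p)*0.000000] = 0.000000
  V(3,3) = exp(-r*dt) * [p*0.000000 + (1-p)*0.000000] = 0.000000
  V(2,0) = exp(-r*dt) * [p*25.819867 + (1-p)*7.106242] = 16.526681
  V(2,1) = exp(-r*dt) * [p*7.106242 + (1-p)*0.000000] = 3.589399
  V(2,2) = exp(-r*dt) * [p*0.000000 + (1-p)*0.000000] = 0.000000
  V(1,0) = exp(-r*dt) * [p*16.526681 + (1-p)*3.589399] = 10.107969
  V(1,1) = exp(-r*dt) * [p*3.589399 + (1-p)*0.000000] = 1.813023
  V(0,0) = exp(-r*dt) * [p*10.107969 + (1-p)*1.813023] = 5.994701

Answer: Price = V(0,0) = 5.9947
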